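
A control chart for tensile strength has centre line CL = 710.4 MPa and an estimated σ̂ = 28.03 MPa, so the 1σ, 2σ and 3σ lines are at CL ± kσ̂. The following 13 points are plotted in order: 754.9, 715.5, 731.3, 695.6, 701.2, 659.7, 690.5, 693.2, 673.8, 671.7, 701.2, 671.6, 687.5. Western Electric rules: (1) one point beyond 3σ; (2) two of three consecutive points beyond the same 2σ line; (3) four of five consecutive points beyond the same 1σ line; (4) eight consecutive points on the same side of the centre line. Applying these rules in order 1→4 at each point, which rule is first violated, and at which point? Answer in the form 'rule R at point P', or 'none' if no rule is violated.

rule 4 at point 11

Zone of each point (C = within 1σ̂, B = 1σ̂–2σ̂, A = 2σ̂–3σ̂, * = beyond 3σ̂; sign = side of CL): 1:+B, 2:+C, 3:+C, 4:-C, 5:-C, 6:-B, 7:-C, 8:-C, 9:-B, 10:-B, 11:-C, 12:-B, 13:-C
Rule 4 (eight consecutive points on the same side of the centre line) is satisfied at point 11.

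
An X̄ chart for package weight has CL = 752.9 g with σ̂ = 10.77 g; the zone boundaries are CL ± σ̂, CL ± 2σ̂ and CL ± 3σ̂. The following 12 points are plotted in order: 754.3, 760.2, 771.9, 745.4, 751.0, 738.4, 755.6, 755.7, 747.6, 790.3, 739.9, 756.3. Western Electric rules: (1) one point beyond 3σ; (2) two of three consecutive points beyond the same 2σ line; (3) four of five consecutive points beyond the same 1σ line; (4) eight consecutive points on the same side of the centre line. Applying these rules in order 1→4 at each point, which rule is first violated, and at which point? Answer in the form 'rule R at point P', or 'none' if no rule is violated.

rule 1 at point 10

Zone of each point (C = within 1σ̂, B = 1σ̂–2σ̂, A = 2σ̂–3σ̂, * = beyond 3σ̂; sign = side of CL): 1:+C, 2:+C, 3:+B, 4:-C, 5:-C, 6:-B, 7:+C, 8:+C, 9:-C, 10:+*, 11:-B, 12:+C
Rule 1 (one point beyond the 3σ limits) is satisfied at point 10.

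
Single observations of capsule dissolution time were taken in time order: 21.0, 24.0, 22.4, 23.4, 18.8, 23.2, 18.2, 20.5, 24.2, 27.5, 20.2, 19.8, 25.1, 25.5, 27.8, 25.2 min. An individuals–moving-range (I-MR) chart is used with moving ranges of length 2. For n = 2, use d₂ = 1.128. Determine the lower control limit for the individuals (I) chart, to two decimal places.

X̄ = (21.0 + 24.0 + 22.4 + 23.4 + 18.8 + 23.2 + 18.2 + 20.5 + 24.2 + 27.5 + 20.2 + 19.8 + 25.1 + 25.5 + 27.8 + 25.2) / 16 = 22.9250
Moving ranges: 3.0, 1.6, 1.0, 4.6, 4.4, 5.0, 2.3, 3.7, 3.3, 7.3, 0.4, 5.3, 0.4, 2.3, 2.6; M̄R̄ = 47.2000 / 15 = 3.1467
LCL = X̄ − 3·M̄R̄/d₂ = 22.9250 − 3 × 3.1467 / 1.128 = 14.5562

14.56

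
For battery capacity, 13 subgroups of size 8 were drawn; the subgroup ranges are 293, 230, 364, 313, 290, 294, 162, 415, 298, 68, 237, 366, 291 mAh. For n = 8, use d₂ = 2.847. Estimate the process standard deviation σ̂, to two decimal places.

97.84

R̄ = (293 + 230 + 364 + 313 + 290 + 294 + 162 + 415 + 298 + 68 + 237 + 366 + 291) / 13 = 278.5385
σ̂ = R̄ / d₂ = 278.5385 / 2.847 = 97.8358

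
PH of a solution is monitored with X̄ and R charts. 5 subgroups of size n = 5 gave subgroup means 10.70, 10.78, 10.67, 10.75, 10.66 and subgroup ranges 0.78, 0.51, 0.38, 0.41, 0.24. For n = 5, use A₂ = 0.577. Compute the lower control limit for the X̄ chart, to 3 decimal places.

10.444

X̄̄ = (10.70 + 10.78 + 10.67 + 10.75 + 10.66) / 5 = 53.5600 / 5 = 10.7120
R̄ = (0.78 + 0.51 + 0.38 + 0.41 + 0.24) / 5 = 2.3200 / 5 = 0.4640
LCL = X̄̄ − A₂·R̄ = 10.7120 − 0.577 × 0.4640 = 10.4443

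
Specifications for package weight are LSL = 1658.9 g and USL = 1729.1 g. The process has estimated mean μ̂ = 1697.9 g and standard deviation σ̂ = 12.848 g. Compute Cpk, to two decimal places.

0.81

Cpu = (USL − μ̂) / (3σ̂) = (1729.1 − 1697.9) / (3 × 12.848) = 0.8095; Cpl = (μ̂ − LSL) / (3σ̂) = (1697.9 − 1658.9) / (3 × 12.848) = 1.0118; Cpk = min(Cpu, Cpl) = 0.8095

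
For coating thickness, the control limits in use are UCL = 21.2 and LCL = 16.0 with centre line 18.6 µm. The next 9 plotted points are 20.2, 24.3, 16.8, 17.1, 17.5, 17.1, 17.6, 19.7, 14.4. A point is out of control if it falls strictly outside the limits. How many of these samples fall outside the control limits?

Compare each point to [16.0, 21.2]: sample 2 = 24.3 > UCL; sample 9 = 14.4 < LCL.

2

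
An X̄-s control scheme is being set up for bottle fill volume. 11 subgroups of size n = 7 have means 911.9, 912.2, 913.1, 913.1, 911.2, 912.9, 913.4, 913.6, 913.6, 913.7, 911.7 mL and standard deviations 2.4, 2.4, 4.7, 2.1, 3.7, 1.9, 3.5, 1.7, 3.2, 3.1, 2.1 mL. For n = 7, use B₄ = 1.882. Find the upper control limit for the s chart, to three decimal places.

5.270

s̄ = (2.4 + 2.4 + 4.7 + 2.1 + 3.7 + 1.9 + 3.5 + 1.7 + 3.2 + 3.1 + 2.1) / 11 = 2.8000
UCL_s = B₄·s̄ = 1.882 × 2.8000 = 5.2696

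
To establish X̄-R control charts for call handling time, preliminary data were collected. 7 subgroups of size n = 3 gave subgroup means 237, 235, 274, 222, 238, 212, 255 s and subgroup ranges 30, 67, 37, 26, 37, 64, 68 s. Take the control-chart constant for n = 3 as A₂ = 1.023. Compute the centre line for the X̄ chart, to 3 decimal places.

239.000

X̄̄ = (237 + 235 + 274 + 222 + 238 + 212 + 255) / 7 = 1673.0000 / 7 = 239.0000
CL = X̄̄ = 239.0000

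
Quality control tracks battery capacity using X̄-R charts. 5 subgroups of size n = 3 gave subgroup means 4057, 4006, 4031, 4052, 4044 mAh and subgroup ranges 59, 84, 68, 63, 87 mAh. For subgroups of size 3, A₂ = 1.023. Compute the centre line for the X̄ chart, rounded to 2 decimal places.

4038.00

X̄̄ = (4057 + 4006 + 4031 + 4052 + 4044) / 5 = 20190.0000 / 5 = 4038.0000
CL = X̄̄ = 4038.0000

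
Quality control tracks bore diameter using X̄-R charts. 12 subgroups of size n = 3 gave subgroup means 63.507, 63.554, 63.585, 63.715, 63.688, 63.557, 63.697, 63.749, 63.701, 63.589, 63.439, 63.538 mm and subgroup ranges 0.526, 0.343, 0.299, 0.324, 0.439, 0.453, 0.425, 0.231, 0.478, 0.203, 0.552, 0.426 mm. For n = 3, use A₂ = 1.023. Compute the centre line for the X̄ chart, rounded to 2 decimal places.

X̄̄ = (63.507 + 63.554 + 63.585 + 63.715 + 63.688 + 63.557 + 63.697 + 63.749 + 63.701 + 63.589 + 63.439 + 63.538) / 12 = 763.3190 / 12 = 63.6099
CL = X̄̄ = 63.6099

63.61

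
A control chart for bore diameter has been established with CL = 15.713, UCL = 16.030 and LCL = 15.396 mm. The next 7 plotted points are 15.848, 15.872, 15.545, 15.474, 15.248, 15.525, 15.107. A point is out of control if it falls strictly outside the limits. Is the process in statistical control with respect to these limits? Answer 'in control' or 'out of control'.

out of control

Compare each point to [15.396, 16.030]: sample 5 = 15.248 < LCL; sample 7 = 15.107 < LCL.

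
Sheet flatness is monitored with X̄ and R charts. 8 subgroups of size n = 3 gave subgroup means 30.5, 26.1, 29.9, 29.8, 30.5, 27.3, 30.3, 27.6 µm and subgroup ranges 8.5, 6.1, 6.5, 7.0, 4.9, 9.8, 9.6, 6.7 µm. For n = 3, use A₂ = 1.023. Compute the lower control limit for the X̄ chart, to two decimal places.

X̄̄ = (30.5 + 26.1 + 29.9 + 29.8 + 30.5 + 27.3 + 30.3 + 27.6) / 8 = 232.0000 / 8 = 29.0000
R̄ = (8.5 + 6.1 + 6.5 + 7.0 + 4.9 + 9.8 + 9.6 + 6.7) / 8 = 59.1000 / 8 = 7.3875
LCL = X̄̄ − A₂·R̄ = 29.0000 − 1.023 × 7.3875 = 21.4426

21.44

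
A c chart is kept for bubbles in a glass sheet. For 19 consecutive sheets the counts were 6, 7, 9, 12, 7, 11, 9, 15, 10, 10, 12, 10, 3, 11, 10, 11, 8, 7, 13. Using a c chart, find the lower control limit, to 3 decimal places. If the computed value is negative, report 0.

0.267

c̄ = (6 + 7 + 9 + 12 + 7 + 11 + 9 + 15 + 10 + 10 + 12 + 10 + 3 + 11 + 10 + 11 + 8 + 7 + 13) / 19 = 181 / 19 = 9.5263
LCL = c̄ − 3√c̄ = 9.5263 − 3 × 3.0865 = 0.2669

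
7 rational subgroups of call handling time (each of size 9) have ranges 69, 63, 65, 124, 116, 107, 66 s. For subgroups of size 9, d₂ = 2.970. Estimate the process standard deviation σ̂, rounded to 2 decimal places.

29.34

R̄ = (69 + 63 + 65 + 124 + 116 + 107 + 66) / 7 = 87.1429
σ̂ = R̄ / d₂ = 87.1429 / 2.970 = 29.3410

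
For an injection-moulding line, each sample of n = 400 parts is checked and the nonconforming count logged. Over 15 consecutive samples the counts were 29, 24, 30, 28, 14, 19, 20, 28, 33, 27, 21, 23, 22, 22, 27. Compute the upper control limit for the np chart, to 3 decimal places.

38.845

p̄ = Σdᵢ / (k·n) = 367 / (15 × 400) = 0.06117
UCL = np̄ + 3·√(np̄(1−p̄)) = 24.4667 + 3 × √(24.4667×0.93883) = 24.4667 + 3 × 4.7927 = 38.8448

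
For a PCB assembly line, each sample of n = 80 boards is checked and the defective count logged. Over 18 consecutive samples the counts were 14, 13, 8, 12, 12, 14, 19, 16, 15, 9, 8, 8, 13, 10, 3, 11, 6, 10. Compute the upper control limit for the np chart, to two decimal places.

20.47

p̄ = Σdᵢ / (k·n) = 201 / (18 × 80) = 0.13958
UCL = np̄ + 3·√(np̄(1−p̄)) = 11.1667 + 3 × √(11.1667×0.86042) = 11.1667 + 3 × 3.0997 = 20.4657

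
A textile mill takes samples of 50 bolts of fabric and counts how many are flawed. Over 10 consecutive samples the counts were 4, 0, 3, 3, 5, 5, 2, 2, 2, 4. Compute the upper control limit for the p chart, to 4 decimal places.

0.1608

p̄ = Σdᵢ / (k·n) = 30 / (10 × 50) = 0.06000
UCL = p̄ + 3·√(p̄(1−p̄)/n) = 0.06000 + 3 × √(0.06000×0.94000/50) = 0.06000 + 3 × 0.03359 = 0.16076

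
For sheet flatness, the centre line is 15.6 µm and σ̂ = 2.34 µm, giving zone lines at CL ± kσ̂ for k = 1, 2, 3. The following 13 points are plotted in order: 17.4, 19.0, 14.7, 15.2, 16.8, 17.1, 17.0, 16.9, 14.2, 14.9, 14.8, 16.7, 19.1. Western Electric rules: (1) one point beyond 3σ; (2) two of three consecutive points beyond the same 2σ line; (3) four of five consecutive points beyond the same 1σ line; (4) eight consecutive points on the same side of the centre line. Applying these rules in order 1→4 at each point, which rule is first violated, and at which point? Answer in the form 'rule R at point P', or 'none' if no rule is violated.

none

Zone of each point (C = within 1σ̂, B = 1σ̂–2σ̂, A = 2σ̂–3σ̂, * = beyond 3σ̂; sign = side of CL): 1:+C, 2:+B, 3:-C, 4:-C, 5:+C, 6:+C, 7:+C, 8:+C, 9:-C, 10:-C, 11:-C, 12:+C, 13:+B
No rule fires across all 13 points.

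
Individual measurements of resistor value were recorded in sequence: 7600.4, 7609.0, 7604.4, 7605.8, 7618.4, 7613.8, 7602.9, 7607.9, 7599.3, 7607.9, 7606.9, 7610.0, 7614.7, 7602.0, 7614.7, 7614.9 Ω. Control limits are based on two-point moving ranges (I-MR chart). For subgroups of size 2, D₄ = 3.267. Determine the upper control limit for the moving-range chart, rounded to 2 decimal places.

Moving ranges: 8.6, 4.6, 1.4, 12.6, 4.6, 10.9, 5.0, 8.6, 8.6, 1.0, 3.1, 4.7, 12.7, 12.7, 0.2; M̄R̄ = 99.3000 / 15 = 6.6200
UCL_MR = D₄·M̄R̄ = 3.267 × 6.6200 = 21.6275

21.63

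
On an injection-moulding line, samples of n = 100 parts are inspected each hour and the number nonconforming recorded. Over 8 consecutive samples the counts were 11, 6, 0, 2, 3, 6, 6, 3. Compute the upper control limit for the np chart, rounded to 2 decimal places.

p̄ = Σdᵢ / (k·n) = 37 / (8 × 100) = 0.04625
UCL = np̄ + 3·√(np̄(1−p̄)) = 4.6250 + 3 × √(4.6250×0.95375) = 4.6250 + 3 × 2.1003 = 10.9258

10.93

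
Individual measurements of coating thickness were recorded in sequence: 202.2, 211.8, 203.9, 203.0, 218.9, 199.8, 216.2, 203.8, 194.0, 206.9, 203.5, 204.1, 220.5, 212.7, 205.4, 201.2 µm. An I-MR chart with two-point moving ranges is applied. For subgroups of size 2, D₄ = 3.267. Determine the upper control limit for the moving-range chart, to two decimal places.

31.49

Moving ranges: 9.6, 7.9, 0.9, 15.9, 19.1, 16.4, 12.4, 9.8, 12.9, 3.4, 0.6, 16.4, 7.8, 7.3, 4.2; M̄R̄ = 144.6000 / 15 = 9.6400
UCL_MR = D₄·M̄R̄ = 3.267 × 9.6400 = 31.4939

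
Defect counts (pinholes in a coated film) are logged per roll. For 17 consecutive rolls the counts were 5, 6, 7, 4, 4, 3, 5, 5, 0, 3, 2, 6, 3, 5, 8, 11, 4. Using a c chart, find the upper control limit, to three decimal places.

c̄ = (5 + 6 + 7 + 4 + 4 + 3 + 5 + 5 + 0 + 3 + 2 + 6 + 3 + 5 + 8 + 11 + 4) / 17 = 81 / 17 = 4.7647
UCL = c̄ + 3√c̄ = 4.7647 + 3 × √4.7647 = 4.7647 + 3 × 2.1828 = 11.3132

11.313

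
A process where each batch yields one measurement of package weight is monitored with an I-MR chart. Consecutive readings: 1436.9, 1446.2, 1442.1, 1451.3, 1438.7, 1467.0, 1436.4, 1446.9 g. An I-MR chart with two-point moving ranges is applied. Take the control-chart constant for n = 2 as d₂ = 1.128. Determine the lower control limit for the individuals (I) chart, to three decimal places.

X̄ = (1436.9 + 1446.2 + 1442.1 + 1451.3 + 1438.7 + 1467.0 + 1436.4 + 1446.9) / 8 = 1445.6875
Moving ranges: 9.3, 4.1, 9.2, 12.6, 28.3, 30.6, 10.5; M̄R̄ = 104.6000 / 7 = 14.9429
LCL = X̄ − 3·M̄R̄/d₂ = 1445.6875 − 3 × 14.9429 / 1.128 = 1405.9459

1405.946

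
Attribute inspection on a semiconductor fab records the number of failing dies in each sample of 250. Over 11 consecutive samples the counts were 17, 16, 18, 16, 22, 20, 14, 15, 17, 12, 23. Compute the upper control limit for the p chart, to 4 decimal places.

p̄ = Σdᵢ / (k·n) = 190 / (11 × 250) = 0.06909
UCL = p̄ + 3·√(p̄(1−p̄)/n) = 0.06909 + 3 × √(0.06909×0.93091/250) = 0.06909 + 3 × 0.01604 = 0.11721

0.1172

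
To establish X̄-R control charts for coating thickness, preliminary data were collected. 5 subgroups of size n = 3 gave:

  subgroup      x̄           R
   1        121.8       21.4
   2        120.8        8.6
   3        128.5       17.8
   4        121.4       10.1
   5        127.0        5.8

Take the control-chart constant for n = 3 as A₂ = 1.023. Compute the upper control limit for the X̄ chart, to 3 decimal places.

X̄̄ = (121.8 + 120.8 + 128.5 + 121.4 + 127.0) / 5 = 619.5000 / 5 = 123.9000
R̄ = (21.4 + 8.6 + 17.8 + 10.1 + 5.8) / 5 = 63.7000 / 5 = 12.7400
UCL = X̄̄ + A₂·R̄ = 123.9000 + 1.023 × 12.7400 = 136.9330

136.933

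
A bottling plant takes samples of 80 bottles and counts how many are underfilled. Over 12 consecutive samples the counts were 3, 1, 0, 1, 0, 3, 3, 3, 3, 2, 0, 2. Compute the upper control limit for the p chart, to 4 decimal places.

p̄ = Σdᵢ / (k·n) = 21 / (12 × 80) = 0.02187
UCL = p̄ + 3·√(p̄(1−p̄)/n) = 0.02187 + 3 × √(0.02187×0.97813/80) = 0.02187 + 3 × 0.01635 = 0.07094

0.0709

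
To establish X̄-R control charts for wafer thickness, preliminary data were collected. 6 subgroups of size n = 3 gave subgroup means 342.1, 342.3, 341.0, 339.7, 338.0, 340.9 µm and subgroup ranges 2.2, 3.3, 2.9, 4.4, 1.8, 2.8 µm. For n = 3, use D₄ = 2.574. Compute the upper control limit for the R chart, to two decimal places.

7.46

R̄ = (2.2 + 3.3 + 2.9 + 4.4 + 1.8 + 2.8) / 6 = 17.4000 / 6 = 2.9000
UCL_R = D₄·R̄ = 2.574 × 2.9000 = 7.4646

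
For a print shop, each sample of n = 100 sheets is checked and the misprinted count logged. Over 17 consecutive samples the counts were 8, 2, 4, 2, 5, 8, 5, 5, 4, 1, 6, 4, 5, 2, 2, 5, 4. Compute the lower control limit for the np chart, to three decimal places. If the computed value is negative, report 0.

p̄ = Σdᵢ / (k·n) = 72 / (17 × 100) = 0.04235
LCL = np̄ − 3·√(np̄(1−p̄)) = 4.2353 − 3 × 2.0139 = -1.8065 → 0 (negative, so LCL = 0)

0.000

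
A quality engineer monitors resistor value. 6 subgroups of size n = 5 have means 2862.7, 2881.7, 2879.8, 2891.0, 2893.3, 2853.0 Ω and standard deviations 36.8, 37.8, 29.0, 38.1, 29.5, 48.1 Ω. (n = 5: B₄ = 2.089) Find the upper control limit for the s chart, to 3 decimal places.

s̄ = (36.8 + 37.8 + 29.0 + 38.1 + 29.5 + 48.1) / 6 = 36.5500
UCL_s = B₄·s̄ = 2.089 × 36.5500 = 76.3530

76.353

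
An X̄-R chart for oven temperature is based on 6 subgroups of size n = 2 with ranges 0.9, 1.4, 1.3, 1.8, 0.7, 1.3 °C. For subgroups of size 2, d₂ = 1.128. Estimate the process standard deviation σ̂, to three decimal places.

R̄ = (0.9 + 1.4 + 1.3 + 1.8 + 0.7 + 1.3) / 6 = 1.2333
σ̂ = R̄ / d₂ = 1.2333 / 1.128 = 1.0934

1.093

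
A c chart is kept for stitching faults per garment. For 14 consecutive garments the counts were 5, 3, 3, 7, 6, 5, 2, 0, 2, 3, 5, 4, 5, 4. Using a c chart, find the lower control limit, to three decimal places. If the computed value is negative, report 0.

c̄ = (5 + 3 + 3 + 7 + 6 + 5 + 2 + 0 + 2 + 3 + 5 + 4 + 5 + 4) / 14 = 54 / 14 = 3.8571
LCL = c̄ − 3√c̄ = 3.8571 − 3 × 1.9640 = -2.0347 → 0 (cannot be negative)

0.000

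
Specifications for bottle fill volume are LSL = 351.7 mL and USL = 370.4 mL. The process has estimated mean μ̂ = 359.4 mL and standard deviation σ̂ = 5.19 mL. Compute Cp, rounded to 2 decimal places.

Cp = (USL − LSL) / (6σ̂) = (370.4 − 351.7) / (6 × 5.19) = 18.7000 / 31.1400 = 0.6005

0.60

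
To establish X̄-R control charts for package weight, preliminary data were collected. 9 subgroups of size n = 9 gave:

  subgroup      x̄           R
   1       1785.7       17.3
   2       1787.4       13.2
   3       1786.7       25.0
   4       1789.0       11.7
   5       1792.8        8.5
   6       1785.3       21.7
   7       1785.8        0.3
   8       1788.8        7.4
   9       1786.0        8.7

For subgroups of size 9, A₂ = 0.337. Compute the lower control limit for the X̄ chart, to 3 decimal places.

1783.239

X̄̄ = (1785.7 + 1787.4 + 1786.7 + 1789.0 + 1792.8 + 1785.3 + 1785.8 + 1788.8 + 1786.0) / 9 = 16087.5000 / 9 = 1787.5000
R̄ = (17.3 + 13.2 + 25.0 + 11.7 + 8.5 + 21.7 + 0.3 + 7.4 + 8.7) / 9 = 113.8000 / 9 = 12.6444
LCL = X̄̄ − A₂·R̄ = 1787.5000 − 0.337 × 12.6444 = 1783.2388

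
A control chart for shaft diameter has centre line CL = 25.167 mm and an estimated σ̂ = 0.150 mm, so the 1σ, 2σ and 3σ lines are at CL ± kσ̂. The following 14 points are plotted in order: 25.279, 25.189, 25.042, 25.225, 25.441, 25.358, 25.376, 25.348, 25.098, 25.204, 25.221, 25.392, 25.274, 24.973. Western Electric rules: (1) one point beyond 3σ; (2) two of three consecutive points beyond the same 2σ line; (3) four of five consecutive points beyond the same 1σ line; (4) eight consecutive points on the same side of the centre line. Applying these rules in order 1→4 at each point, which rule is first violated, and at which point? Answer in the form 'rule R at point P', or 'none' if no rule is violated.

Zone of each point (C = within 1σ̂, B = 1σ̂–2σ̂, A = 2σ̂–3σ̂, * = beyond 3σ̂; sign = side of CL): 1:+C, 2:+C, 3:-C, 4:+C, 5:+B, 6:+B, 7:+B, 8:+B, 9:-C, 10:+C, 11:+C, 12:+B, 13:+C, 14:-B
Rule 3 (four of five consecutive points beyond the same 1σ limit) is satisfied at point 8.

rule 3 at point 8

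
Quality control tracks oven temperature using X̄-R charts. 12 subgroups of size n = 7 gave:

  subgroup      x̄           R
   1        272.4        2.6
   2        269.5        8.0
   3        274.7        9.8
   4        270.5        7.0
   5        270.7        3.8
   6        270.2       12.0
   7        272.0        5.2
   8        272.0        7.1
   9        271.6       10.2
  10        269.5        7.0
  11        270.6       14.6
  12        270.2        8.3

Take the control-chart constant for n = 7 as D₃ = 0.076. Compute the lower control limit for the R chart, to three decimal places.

0.605

R̄ = (2.6 + 8.0 + 9.8 + 7.0 + 3.8 + 12.0 + 5.2 + 7.1 + 10.2 + 7.0 + 14.6 + 8.3) / 12 = 95.6000 / 12 = 7.9667
LCL_R = D₃·R̄ = 0.076 × 7.9667 = 0.6055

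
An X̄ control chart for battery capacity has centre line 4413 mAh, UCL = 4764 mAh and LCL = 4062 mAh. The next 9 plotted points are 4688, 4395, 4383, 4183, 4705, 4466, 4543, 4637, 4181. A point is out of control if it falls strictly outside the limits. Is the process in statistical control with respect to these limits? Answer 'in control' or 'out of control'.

All 9 points lie within [4062, 4764].

in control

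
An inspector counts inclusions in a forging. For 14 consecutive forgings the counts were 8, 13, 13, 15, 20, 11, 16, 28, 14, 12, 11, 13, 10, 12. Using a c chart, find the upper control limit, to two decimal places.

c̄ = (8 + 13 + 13 + 15 + 20 + 11 + 16 + 28 + 14 + 12 + 11 + 13 + 10 + 12) / 14 = 196 / 14 = 14.0000
UCL = c̄ + 3√c̄ = 14.0000 + 3 × √14.0000 = 14.0000 + 3 × 3.7417 = 25.2250

25.22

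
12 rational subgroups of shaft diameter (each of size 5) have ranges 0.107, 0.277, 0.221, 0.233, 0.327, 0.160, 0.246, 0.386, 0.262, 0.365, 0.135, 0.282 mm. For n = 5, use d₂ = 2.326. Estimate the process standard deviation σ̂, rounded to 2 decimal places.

0.11

R̄ = (0.107 + 0.277 + 0.221 + 0.233 + 0.327 + 0.160 + 0.246 + 0.386 + 0.262 + 0.365 + 0.135 + 0.282) / 12 = 0.2501
σ̂ = R̄ / d₂ = 0.2501 / 2.326 = 0.1075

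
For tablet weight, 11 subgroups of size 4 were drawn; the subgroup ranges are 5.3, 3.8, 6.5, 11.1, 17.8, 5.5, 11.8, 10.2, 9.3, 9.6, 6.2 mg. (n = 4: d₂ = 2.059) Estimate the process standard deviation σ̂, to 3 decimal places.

4.287

R̄ = (5.3 + 3.8 + 6.5 + 11.1 + 17.8 + 5.5 + 11.8 + 10.2 + 9.3 + 9.6 + 6.2) / 11 = 8.8273
σ̂ = R̄ / d₂ = 8.8273 / 2.059 = 4.2872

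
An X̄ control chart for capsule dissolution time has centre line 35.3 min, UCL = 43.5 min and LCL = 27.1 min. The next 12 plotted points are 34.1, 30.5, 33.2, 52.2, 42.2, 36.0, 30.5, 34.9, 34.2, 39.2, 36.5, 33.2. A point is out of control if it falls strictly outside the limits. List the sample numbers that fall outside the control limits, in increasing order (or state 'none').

4

Compare each point to [27.1, 43.5]: sample 4 = 52.2 > UCL.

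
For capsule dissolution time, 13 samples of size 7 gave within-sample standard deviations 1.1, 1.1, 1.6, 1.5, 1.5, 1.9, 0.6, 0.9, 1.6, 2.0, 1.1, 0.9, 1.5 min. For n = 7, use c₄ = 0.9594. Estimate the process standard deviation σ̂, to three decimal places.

1.387

s̄ = (1.1 + 1.1 + 1.6 + 1.5 + 1.5 + 1.9 + 0.6 + 0.9 + 1.6 + 2.0 + 1.1 + 0.9 + 1.5) / 13 = 1.3308
σ̂ = s̄ / c₄ = 1.3308 / 0.9594 = 1.3871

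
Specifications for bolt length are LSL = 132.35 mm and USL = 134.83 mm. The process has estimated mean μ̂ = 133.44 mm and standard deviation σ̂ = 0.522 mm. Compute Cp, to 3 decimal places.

Cp = (USL − LSL) / (6σ̂) = (134.83 − 132.35) / (6 × 0.522) = 2.4800 / 3.1320 = 0.7918

0.792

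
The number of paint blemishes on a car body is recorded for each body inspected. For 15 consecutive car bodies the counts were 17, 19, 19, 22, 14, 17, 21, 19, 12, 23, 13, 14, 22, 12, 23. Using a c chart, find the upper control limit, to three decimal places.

30.457

c̄ = (17 + 19 + 19 + 22 + 14 + 17 + 21 + 19 + 12 + 23 + 13 + 14 + 22 + 12 + 23) / 15 = 267 / 15 = 17.8000
UCL = c̄ + 3√c̄ = 17.8000 + 3 × √17.8000 = 17.8000 + 3 × 4.2190 = 30.4570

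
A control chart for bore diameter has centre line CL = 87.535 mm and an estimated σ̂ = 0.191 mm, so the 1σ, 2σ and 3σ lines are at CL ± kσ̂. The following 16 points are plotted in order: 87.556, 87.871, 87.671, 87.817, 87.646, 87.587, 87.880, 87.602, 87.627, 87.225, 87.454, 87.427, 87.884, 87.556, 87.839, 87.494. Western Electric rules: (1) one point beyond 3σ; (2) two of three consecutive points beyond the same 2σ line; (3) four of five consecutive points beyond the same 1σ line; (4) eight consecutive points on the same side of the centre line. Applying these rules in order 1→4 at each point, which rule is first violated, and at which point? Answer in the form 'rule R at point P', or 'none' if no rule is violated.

Zone of each point (C = within 1σ̂, B = 1σ̂–2σ̂, A = 2σ̂–3σ̂, * = beyond 3σ̂; sign = side of CL): 1:+C, 2:+B, 3:+C, 4:+B, 5:+C, 6:+C, 7:+B, 8:+C, 9:+C, 10:-B, 11:-C, 12:-C, 13:+B, 14:+C, 15:+B, 16:-C
Rule 4 (eight consecutive points on the same side of the centre line) is satisfied at point 8.

rule 4 at point 8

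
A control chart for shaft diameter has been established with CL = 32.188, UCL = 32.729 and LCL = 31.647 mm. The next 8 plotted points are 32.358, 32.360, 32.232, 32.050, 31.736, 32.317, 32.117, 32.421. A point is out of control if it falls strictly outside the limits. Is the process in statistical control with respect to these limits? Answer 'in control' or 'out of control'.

in control

All 8 points lie within [31.647, 32.729].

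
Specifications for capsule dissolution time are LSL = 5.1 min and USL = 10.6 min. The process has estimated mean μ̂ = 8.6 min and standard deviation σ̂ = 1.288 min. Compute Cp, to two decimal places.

0.71

Cp = (USL − LSL) / (6σ̂) = (10.6 − 5.1) / (6 × 1.288) = 5.5000 / 7.7280 = 0.7117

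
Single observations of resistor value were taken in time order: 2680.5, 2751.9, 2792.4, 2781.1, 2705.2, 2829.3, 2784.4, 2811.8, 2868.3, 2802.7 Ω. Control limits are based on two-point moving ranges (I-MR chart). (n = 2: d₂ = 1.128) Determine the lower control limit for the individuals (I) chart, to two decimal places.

X̄ = (2680.5 + 2751.9 + 2792.4 + 2781.1 + 2705.2 + 2829.3 + 2784.4 + 2811.8 + 2868.3 + 2802.7) / 10 = 2780.7600
Moving ranges: 71.4, 40.5, 11.3, 75.9, 124.1, 44.9, 27.4, 56.5, 65.6; M̄R̄ = 517.6000 / 9 = 57.5111
LCL = X̄ − 3·M̄R̄/d₂ = 2780.7600 − 3 × 57.5111 / 1.128 = 2627.8049

2627.80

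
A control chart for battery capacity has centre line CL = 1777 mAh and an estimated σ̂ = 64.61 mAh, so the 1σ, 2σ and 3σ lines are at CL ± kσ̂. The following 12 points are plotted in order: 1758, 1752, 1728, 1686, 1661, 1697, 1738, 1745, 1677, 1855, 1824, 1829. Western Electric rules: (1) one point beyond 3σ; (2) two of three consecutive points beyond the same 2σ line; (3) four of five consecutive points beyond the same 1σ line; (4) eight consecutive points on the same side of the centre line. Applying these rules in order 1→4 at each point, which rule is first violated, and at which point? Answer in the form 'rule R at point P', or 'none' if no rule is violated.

rule 4 at point 8

Zone of each point (C = within 1σ̂, B = 1σ̂–2σ̂, A = 2σ̂–3σ̂, * = beyond 3σ̂; sign = side of CL): 1:-C, 2:-C, 3:-C, 4:-B, 5:-B, 6:-B, 7:-C, 8:-C, 9:-B, 10:+B, 11:+C, 12:+C
Rule 4 (eight consecutive points on the same side of the centre line) is satisfied at point 8.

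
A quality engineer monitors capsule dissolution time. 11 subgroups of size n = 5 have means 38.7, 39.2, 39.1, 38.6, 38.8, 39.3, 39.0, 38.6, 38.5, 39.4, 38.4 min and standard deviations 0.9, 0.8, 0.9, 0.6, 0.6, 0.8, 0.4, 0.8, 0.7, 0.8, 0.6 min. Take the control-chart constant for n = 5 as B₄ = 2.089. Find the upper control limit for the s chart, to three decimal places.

1.500

s̄ = (0.9 + 0.8 + 0.9 + 0.6 + 0.6 + 0.8 + 0.4 + 0.8 + 0.7 + 0.8 + 0.6) / 11 = 0.7182
UCL_s = B₄·s̄ = 2.089 × 0.7182 = 1.5003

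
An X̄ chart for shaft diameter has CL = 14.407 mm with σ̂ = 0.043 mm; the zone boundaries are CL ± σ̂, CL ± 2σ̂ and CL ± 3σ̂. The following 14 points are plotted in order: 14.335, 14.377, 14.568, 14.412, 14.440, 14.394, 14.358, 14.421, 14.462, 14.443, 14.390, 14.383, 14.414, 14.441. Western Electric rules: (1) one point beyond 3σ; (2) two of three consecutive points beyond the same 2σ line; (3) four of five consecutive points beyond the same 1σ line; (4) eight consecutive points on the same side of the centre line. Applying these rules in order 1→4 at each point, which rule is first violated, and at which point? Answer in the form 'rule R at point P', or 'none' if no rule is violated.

Zone of each point (C = within 1σ̂, B = 1σ̂–2σ̂, A = 2σ̂–3σ̂, * = beyond 3σ̂; sign = side of CL): 1:-B, 2:-C, 3:+*, 4:+C, 5:+C, 6:-C, 7:-B, 8:+C, 9:+B, 10:+C, 11:-C, 12:-C, 13:+C, 14:+C
Rule 1 (one point beyond the 3σ limits) is satisfied at point 3.

rule 1 at point 3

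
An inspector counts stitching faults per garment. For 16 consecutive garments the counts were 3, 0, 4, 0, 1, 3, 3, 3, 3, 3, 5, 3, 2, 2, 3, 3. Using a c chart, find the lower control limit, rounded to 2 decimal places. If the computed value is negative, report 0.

c̄ = (3 + 0 + 4 + 0 + 1 + 3 + 3 + 3 + 3 + 3 + 5 + 3 + 2 + 2 + 3 + 3) / 16 = 41 / 16 = 2.5625
LCL = c̄ − 3√c̄ = 2.5625 − 3 × 1.6008 = -2.2398 → 0 (cannot be negative)

0.00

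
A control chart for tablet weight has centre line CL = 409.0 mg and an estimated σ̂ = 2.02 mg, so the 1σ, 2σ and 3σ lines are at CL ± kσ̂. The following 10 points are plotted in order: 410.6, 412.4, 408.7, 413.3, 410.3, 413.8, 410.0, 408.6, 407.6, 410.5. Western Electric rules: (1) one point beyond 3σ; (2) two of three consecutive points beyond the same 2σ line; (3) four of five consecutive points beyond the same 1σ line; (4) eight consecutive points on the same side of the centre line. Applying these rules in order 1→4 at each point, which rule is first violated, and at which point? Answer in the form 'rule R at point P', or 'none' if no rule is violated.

Zone of each point (C = within 1σ̂, B = 1σ̂–2σ̂, A = 2σ̂–3σ̂, * = beyond 3σ̂; sign = side of CL): 1:+C, 2:+B, 3:-C, 4:+A, 5:+C, 6:+A, 7:+C, 8:-C, 9:-C, 10:+C
Rule 2 (two of three consecutive points beyond the same 2σ limit) is satisfied at point 6.

rule 2 at point 6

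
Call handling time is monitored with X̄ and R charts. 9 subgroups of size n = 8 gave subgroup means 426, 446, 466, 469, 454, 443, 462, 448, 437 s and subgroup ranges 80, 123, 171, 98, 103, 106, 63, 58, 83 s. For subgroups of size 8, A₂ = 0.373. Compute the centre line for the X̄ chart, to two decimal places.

450.11

X̄̄ = (426 + 446 + 466 + 469 + 454 + 443 + 462 + 448 + 437) / 9 = 4051.0000 / 9 = 450.1111
CL = X̄̄ = 450.1111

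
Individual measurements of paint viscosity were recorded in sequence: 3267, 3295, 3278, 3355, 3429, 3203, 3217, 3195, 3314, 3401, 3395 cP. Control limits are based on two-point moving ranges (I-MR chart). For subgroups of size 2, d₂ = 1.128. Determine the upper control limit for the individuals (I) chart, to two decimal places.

3482.65

X̄ = (3267 + 3295 + 3278 + 3355 + 3429 + 3203 + 3217 + 3195 + 3314 + 3401 + 3395) / 11 = 3304.4545
Moving ranges: 28, 17, 77, 74, 226, 14, 22, 119, 87, 6; M̄R̄ = 670.0000 / 10 = 67.0000
UCL = X̄ + 3·M̄R̄/d₂ = 3304.4545 + 3 × 67.0000 / 1.128 = 3482.6460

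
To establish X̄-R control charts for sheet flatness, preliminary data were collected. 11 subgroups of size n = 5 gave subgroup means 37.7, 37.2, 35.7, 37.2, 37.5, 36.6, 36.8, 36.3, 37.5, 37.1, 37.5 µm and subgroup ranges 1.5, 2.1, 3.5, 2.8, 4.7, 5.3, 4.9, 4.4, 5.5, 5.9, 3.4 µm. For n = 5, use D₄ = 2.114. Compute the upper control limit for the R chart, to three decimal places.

R̄ = (1.5 + 2.1 + 3.5 + 2.8 + 4.7 + 5.3 + 4.9 + 4.4 + 5.5 + 5.9 + 3.4) / 11 = 44.0000 / 11 = 4.0000
UCL_R = D₄·R̄ = 2.114 × 4.0000 = 8.4560

8.456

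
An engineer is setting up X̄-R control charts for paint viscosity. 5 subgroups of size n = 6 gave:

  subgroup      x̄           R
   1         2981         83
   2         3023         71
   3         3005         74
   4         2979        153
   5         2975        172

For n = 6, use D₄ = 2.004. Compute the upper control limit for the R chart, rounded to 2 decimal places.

221.64

R̄ = (83 + 71 + 74 + 153 + 172) / 5 = 553.0000 / 5 = 110.6000
UCL_R = D₄·R̄ = 2.004 × 110.6000 = 221.6424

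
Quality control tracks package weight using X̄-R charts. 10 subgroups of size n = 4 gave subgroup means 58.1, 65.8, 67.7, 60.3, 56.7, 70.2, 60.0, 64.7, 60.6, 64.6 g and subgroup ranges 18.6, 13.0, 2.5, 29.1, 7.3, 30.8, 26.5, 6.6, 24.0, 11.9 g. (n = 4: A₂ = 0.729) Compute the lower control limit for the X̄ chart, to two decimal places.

50.46

X̄̄ = (58.1 + 65.8 + 67.7 + 60.3 + 56.7 + 70.2 + 60.0 + 64.7 + 60.6 + 64.6) / 10 = 628.7000 / 10 = 62.8700
R̄ = (18.6 + 13.0 + 2.5 + 29.1 + 7.3 + 30.8 + 26.5 + 6.6 + 24.0 + 11.9) / 10 = 170.3000 / 10 = 17.0300
LCL = X̄̄ − A₂·R̄ = 62.8700 − 0.729 × 17.0300 = 50.4551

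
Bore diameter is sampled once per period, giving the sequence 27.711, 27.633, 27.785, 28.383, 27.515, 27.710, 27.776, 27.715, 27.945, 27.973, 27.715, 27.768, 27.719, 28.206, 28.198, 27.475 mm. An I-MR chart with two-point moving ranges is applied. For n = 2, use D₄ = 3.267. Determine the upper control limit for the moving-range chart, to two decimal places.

Moving ranges: 0.078, 0.152, 0.598, 0.868, 0.195, 0.066, 0.061, 0.230, 0.028, 0.258, 0.053, 0.049, 0.487, 0.008, 0.723; M̄R̄ = 3.8540 / 15 = 0.2569
UCL_MR = D₄·M̄R̄ = 3.267 × 0.2569 = 0.8394

0.84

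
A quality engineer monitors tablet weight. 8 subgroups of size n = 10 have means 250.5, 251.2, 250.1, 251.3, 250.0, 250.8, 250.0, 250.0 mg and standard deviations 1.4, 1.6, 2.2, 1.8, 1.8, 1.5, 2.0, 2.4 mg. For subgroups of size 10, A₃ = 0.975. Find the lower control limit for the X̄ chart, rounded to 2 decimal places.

248.70

X̄̄ = (250.5 + 251.2 + 250.1 + 251.3 + 250.0 + 250.8 + 250.0 + 250.0) / 8 = 250.4875
s̄ = (1.4 + 1.6 + 2.2 + 1.8 + 1.8 + 1.5 + 2.0 + 2.4) / 8 = 1.8375
LCL = X̄̄ − A₃·s̄ = 250.4875 − 0.975 × 1.8375 = 248.6959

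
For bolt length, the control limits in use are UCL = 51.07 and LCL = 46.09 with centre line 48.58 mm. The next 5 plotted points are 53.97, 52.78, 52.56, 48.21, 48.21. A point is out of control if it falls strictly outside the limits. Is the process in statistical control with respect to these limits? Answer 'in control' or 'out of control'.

out of control

Compare each point to [46.09, 51.07]: sample 1 = 53.97 > UCL; sample 2 = 52.78 > UCL; sample 3 = 52.56 > UCL.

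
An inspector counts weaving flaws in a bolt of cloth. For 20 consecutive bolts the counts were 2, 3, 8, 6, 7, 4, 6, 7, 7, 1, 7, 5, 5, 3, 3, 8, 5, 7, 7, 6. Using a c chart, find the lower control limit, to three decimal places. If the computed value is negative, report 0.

0.000

c̄ = (2 + 3 + 8 + 6 + 7 + 4 + 6 + 7 + 7 + 1 + 7 + 5 + 5 + 3 + 3 + 8 + 5 + 7 + 7 + 6) / 20 = 107 / 20 = 5.3500
LCL = c̄ − 3√c̄ = 5.3500 − 3 × 2.3130 = -1.5890 → 0 (cannot be negative)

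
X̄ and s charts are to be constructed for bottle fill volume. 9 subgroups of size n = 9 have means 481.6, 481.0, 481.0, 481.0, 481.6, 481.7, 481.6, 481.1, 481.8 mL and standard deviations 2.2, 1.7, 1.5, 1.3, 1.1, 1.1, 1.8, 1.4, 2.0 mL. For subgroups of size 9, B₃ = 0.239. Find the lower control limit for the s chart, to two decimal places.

0.37

s̄ = (2.2 + 1.7 + 1.5 + 1.3 + 1.1 + 1.1 + 1.8 + 1.4 + 2.0) / 9 = 1.5667
LCL_s = B₃·s̄ = 0.239 × 1.5667 = 0.3744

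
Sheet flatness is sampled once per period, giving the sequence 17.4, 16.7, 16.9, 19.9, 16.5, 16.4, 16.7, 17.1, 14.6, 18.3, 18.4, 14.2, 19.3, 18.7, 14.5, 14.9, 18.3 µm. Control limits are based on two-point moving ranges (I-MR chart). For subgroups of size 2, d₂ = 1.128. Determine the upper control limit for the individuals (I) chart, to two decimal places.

22.36

X̄ = (17.4 + 16.7 + 16.9 + 19.9 + 16.5 + 16.4 + 16.7 + 17.1 + 14.6 + 18.3 + 18.4 + 14.2 + 19.3 + 18.7 + 14.5 + 14.9 + 18.3) / 17 = 16.9882
Moving ranges: 0.7, 0.2, 3.0, 3.4, 0.1, 0.3, 0.4, 2.5, 3.7, 0.1, 4.2, 5.1, 0.6, 4.2, 0.4, 3.4; M̄R̄ = 32.3000 / 16 = 2.0187
UCL = X̄ + 3·M̄R̄/d₂ = 16.9882 + 3 × 2.0187 / 1.128 = 22.3573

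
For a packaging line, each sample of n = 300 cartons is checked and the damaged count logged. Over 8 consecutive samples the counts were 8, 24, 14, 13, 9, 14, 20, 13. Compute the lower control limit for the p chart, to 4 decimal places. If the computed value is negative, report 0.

p̄ = Σdᵢ / (k·n) = 115 / (8 × 300) = 0.04792
LCL = p̄ − 3·√(p̄(1−p̄)/n) = 0.04792 − 3 × 0.01233 = 0.01092

0.0109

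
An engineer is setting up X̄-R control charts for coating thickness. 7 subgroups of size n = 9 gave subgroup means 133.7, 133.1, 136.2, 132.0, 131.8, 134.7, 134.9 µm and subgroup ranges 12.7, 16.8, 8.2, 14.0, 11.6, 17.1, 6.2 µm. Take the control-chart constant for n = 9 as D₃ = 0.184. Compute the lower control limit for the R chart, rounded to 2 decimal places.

2.28

R̄ = (12.7 + 16.8 + 8.2 + 14.0 + 11.6 + 17.1 + 6.2) / 7 = 86.6000 / 7 = 12.3714
LCL_R = D₃·R̄ = 0.184 × 12.3714 = 2.2763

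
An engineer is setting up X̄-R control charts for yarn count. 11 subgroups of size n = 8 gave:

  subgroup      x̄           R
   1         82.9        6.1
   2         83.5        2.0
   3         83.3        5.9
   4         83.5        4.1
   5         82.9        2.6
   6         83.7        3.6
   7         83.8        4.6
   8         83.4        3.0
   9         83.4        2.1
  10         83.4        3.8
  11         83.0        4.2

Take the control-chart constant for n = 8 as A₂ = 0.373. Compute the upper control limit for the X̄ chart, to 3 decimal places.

84.770

X̄̄ = (82.9 + 83.5 + 83.3 + 83.5 + 82.9 + 83.7 + 83.8 + 83.4 + 83.4 + 83.4 + 83.0) / 11 = 916.8000 / 11 = 83.3455
R̄ = (6.1 + 2.0 + 5.9 + 4.1 + 2.6 + 3.6 + 4.6 + 3.0 + 2.1 + 3.8 + 4.2) / 11 = 42.0000 / 11 = 3.8182
UCL = X̄̄ + A₂·R̄ = 83.3455 + 0.373 × 3.8182 = 84.7696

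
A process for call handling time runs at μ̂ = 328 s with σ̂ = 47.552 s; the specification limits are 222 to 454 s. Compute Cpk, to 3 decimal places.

0.743

Cpu = (USL − μ̂) / (3σ̂) = (454 − 328) / (3 × 47.552) = 0.8832; Cpl = (μ̂ − LSL) / (3σ̂) = (328 − 222) / (3 × 47.552) = 0.7430; Cpk = min(Cpu, Cpl) = 0.7430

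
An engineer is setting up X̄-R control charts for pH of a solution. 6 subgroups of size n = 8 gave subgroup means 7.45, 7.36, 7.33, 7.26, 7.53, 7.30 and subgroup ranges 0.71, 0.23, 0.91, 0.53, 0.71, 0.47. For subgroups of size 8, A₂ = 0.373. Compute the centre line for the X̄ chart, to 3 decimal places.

7.372

X̄̄ = (7.45 + 7.36 + 7.33 + 7.26 + 7.53 + 7.30) / 6 = 44.2300 / 6 = 7.3717
CL = X̄̄ = 7.3717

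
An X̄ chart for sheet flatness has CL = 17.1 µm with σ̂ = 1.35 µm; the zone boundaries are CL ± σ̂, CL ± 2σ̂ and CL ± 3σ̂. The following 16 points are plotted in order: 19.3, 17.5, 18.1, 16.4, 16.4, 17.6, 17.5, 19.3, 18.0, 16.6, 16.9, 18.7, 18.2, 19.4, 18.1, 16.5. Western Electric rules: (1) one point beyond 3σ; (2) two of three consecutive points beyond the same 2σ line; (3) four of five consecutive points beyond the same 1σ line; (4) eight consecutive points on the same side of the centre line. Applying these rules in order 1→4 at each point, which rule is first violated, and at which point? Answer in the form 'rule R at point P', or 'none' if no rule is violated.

none

Zone of each point (C = within 1σ̂, B = 1σ̂–2σ̂, A = 2σ̂–3σ̂, * = beyond 3σ̂; sign = side of CL): 1:+B, 2:+C, 3:+C, 4:-C, 5:-C, 6:+C, 7:+C, 8:+B, 9:+C, 10:-C, 11:-C, 12:+B, 13:+C, 14:+B, 15:+C, 16:-C
No rule fires across all 16 points.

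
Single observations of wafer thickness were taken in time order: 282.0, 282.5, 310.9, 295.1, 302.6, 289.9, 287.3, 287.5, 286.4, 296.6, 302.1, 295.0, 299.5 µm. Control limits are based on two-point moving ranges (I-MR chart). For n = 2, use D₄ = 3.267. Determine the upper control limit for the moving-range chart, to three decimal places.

26.163

Moving ranges: 0.5, 28.4, 15.8, 7.5, 12.7, 2.6, 0.2, 1.1, 10.2, 5.5, 7.1, 4.5; M̄R̄ = 96.1000 / 12 = 8.0083
UCL_MR = D₄·M̄R̄ = 3.267 × 8.0083 = 26.1632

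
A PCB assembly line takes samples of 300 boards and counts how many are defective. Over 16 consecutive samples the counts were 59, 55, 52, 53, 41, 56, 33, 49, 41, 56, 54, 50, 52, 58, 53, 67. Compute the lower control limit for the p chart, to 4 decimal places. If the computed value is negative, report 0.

0.1072

p̄ = Σdᵢ / (k·n) = 829 / (16 × 300) = 0.17271
LCL = p̄ − 3·√(p̄(1−p̄)/n) = 0.17271 − 3 × 0.02182 = 0.10724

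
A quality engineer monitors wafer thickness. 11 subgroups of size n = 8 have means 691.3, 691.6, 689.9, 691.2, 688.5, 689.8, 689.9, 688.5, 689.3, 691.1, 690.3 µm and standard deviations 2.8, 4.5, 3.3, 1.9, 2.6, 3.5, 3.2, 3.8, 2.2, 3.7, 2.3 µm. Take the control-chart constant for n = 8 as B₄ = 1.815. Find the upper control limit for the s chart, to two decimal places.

s̄ = (2.8 + 4.5 + 3.3 + 1.9 + 2.6 + 3.5 + 3.2 + 3.8 + 2.2 + 3.7 + 2.3) / 11 = 3.0727
UCL_s = B₄·s̄ = 1.815 × 3.0727 = 5.5770

5.58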